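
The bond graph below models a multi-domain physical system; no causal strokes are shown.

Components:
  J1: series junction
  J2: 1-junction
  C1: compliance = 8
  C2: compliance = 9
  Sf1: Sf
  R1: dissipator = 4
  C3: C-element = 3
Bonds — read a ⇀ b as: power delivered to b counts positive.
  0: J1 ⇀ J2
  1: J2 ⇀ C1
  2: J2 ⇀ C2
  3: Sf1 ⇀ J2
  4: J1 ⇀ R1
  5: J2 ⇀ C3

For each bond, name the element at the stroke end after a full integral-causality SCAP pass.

b3 stroke at Sf1  (Sf1 fixes flow; stroke at Sf1)
b0 stroke at J2  (J2 flow already set via bond 3)
b1 stroke at J2  (1-jn J2 has f-setter on 3)
b2 stroke at J2  (J2: bond 3 brought flow, rest push out)
b5 stroke at J2  (1-jn J2 has f-setter on 3)
b4 stroke at J1  (common-f at J1 fixed by 0)

β0 →J2
β1 →J2
β2 →J2
β3 →Sf1
β4 →J1
β5 →J2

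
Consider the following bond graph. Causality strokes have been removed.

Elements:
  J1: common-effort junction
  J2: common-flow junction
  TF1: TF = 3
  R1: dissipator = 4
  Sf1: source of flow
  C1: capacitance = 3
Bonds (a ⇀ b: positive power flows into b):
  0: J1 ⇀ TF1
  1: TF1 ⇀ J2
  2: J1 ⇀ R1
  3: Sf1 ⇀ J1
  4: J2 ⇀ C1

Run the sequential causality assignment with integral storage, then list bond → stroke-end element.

#3 stroke at Sf1  (Sf1: flow source, stroke at near end)
#4 stroke at J2  (C1 outputs effort q/C1)
#1 stroke at TF1  (only one flow-in slot at J2)
#0 stroke at J1  (TF1 one-in-one-out from 1)
#2 stroke at R1  (J1 effort already set via bond 0)

#0 |J1
#1 |TF1
#2 |R1
#3 |Sf1
#4 |J2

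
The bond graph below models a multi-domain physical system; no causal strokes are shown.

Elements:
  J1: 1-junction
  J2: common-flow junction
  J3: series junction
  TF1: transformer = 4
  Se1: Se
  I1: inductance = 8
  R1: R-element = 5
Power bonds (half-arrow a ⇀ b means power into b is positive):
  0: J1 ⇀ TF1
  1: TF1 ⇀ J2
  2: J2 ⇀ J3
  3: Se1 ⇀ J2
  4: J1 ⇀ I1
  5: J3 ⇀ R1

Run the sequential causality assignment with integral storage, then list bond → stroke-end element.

β3 stroke→J2  (Se1: effort source, stroke at far end)
β4 stroke→I1  (prefer integral on I1)
β0 stroke→J1  (1-jn J1 has f-setter on 4)
β1 stroke→TF1  (TF1 one-in-one-out from 0)
β2 stroke→J2  (J2 flow already set via bond 1)
β5 stroke→J3  (J3 flow already set via bond 2)

b0 stroke→J1
b1 stroke→TF1
b2 stroke→J2
b3 stroke→J2
b4 stroke→I1
b5 stroke→J3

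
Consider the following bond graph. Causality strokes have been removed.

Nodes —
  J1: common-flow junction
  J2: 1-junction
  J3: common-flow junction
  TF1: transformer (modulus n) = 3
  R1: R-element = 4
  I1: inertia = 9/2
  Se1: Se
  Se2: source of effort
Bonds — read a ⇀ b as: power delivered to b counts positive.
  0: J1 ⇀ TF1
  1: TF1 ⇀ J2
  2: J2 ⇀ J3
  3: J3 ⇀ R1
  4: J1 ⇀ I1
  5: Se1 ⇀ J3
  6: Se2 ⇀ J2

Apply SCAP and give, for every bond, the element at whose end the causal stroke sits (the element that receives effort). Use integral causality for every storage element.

bond 5 stroke at J3  (Se1 (Se) sets effort on bond)
bond 6 stroke at J2  (Se2: effort source, stroke at far end)
bond 4 stroke at I1  (I1: I, integral causality)
bond 0 stroke at J1  (J1 flow already set via bond 4)
bond 1 stroke at TF1  (TF TF1: opposite of bond 0)
bond 2 stroke at J2  (1-jn J2 has f-setter on 1)
bond 3 stroke at J3  (J3 flow already set via bond 2)

#0 stroke→J1
#1 stroke→TF1
#2 stroke→J2
#3 stroke→J3
#4 stroke→I1
#5 stroke→J3
#6 stroke→J2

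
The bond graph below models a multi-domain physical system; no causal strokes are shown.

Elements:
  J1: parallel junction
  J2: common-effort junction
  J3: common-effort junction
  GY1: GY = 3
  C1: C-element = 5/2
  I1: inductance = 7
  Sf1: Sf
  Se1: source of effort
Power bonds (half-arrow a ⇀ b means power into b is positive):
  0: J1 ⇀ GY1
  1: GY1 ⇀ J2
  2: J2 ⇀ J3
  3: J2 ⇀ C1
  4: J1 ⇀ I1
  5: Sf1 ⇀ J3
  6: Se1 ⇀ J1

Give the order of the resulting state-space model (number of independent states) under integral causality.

2  (C1, I1 all integral)

bond 5 →Sf1  (Sf1 (Sf) sets flow on bond)
bond 6 →J1  (Se1 fixes effort; stroke away)
bond 0 →GY1  (J1: bond 6 brought effort, rest push out)
bond 4 →I1  (J1 effort already set via bond 6)
bond 2 →J3  (J3: last free bond brings effort in)
bond 1 →GY1  (through GY1, causality inverts; strokes same side of GY1)
bond 3 →J2  (closing 0-jn rule on J2)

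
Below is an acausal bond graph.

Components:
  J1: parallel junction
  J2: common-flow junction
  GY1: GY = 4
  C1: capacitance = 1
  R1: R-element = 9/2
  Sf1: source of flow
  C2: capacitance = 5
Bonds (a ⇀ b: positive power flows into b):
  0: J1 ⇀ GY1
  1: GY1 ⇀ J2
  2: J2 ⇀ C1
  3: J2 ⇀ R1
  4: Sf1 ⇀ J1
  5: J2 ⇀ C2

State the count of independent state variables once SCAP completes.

2  (C1, C2 all integral)

#4 |Sf1  (source Sf1 imposes f)
#0 |J1  (J1: last free bond brings effort in)
#1 |J2  (GY1: gyrator matches bond 0)
#2 |J2  (prefer integral on C1)
#5 |J2  (C2: C, integral causality)
#3 |R1  (closing 1-jn rule on J2)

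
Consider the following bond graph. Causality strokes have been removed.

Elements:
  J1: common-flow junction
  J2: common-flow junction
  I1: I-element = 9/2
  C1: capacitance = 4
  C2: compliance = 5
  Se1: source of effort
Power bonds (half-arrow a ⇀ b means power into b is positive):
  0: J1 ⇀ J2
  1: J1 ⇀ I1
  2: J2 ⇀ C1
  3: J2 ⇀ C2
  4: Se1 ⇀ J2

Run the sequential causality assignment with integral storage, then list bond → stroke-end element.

bond 4 →J2  (Se1: effort source, stroke at far end)
bond 1 →I1  (I1: I, integral causality)
bond 0 →J1  (J1: bond 1 brought flow, rest push out)
bond 2 →J2  (J2: bond 0 brought flow, rest push out)
bond 3 →J2  (1-jn J2 has f-setter on 0)

b0 |J1
b1 |I1
b2 |J2
b3 |J2
b4 |J2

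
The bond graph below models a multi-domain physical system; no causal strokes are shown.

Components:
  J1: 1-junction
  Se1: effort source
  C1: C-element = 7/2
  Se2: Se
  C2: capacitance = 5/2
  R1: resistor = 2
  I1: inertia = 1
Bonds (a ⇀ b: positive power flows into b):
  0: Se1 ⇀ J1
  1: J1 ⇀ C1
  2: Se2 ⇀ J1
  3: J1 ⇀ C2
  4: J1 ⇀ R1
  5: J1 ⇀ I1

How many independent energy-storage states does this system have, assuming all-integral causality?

3  (C1, C2, I1 all integral)

bond 0 stroke at J1  (Se1 fixes effort; stroke away)
bond 2 stroke at J1  (source Se2 imposes e)
bond 1 stroke at J1  (C1: C, integral causality)
bond 3 stroke at J1  (C2: C, integral causality)
bond 5 stroke at I1  (I1 integral (f out))
bond 4 stroke at J1  (J1: bond 5 brought flow, rest push out)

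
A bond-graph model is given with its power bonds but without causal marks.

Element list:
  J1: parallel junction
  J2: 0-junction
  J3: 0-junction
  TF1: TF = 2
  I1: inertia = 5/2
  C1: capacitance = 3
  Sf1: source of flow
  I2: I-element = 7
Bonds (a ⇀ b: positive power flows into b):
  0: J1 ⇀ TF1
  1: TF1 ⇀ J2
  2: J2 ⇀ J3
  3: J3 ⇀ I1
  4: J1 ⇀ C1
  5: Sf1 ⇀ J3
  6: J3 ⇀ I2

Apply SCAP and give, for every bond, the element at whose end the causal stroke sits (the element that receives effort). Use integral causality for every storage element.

β5 |Sf1  (Sf1 fixes flow; stroke at Sf1)
β3 |I1  (I1 outputs flow p/I1)
β4 |J1  (prefer integral on C1)
β0 |TF1  (common-e at J1 fixed by 4)
β1 |J2  (TF1 one-in-one-out from 0)
β2 |J3  (J2 effort already set via bond 1)
β6 |I2  (common-e at J3 fixed by 2)

bond 0 |TF1
bond 1 |J2
bond 2 |J3
bond 3 |I1
bond 4 |J1
bond 5 |Sf1
bond 6 |I2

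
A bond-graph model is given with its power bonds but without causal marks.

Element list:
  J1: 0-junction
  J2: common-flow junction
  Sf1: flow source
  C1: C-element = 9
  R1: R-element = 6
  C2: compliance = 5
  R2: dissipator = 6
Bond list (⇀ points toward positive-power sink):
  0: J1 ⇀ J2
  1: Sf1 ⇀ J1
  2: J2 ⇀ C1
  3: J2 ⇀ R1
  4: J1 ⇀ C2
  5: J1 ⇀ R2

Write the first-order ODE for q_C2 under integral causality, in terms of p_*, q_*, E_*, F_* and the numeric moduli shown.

dq_C2/dt = F_Sf1 + q_C1/54 - q_C2/15

b1 stroke at Sf1  (Sf1: flow source, stroke at near end)
b2 stroke at J2  (C1: C, integral causality)
b4 stroke at J1  (prefer integral on C2)
b0 stroke at J2  (J1 effort already set via bond 4)
b5 stroke at R2  (J1 effort already set via bond 4)
b3 stroke at R1  (closing 1-jn rule on J2)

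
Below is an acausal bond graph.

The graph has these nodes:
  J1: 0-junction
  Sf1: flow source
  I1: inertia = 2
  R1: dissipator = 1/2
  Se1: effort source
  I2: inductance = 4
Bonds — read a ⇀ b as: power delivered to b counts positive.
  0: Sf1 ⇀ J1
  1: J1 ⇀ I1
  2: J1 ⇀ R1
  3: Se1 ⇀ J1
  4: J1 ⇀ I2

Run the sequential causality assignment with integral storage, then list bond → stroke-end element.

#0 →Sf1
#1 →I1
#2 →R1
#3 →J1
#4 →I2

bond 0 stroke at Sf1  (Sf1 (Sf) sets flow on bond)
bond 3 stroke at J1  (source Se1 imposes e)
bond 1 stroke at I1  (0-jn J1 has e-setter on 3)
bond 2 stroke at R1  (J1 effort already set via bond 3)
bond 4 stroke at I2  (J1: bond 3 brought effort, rest push out)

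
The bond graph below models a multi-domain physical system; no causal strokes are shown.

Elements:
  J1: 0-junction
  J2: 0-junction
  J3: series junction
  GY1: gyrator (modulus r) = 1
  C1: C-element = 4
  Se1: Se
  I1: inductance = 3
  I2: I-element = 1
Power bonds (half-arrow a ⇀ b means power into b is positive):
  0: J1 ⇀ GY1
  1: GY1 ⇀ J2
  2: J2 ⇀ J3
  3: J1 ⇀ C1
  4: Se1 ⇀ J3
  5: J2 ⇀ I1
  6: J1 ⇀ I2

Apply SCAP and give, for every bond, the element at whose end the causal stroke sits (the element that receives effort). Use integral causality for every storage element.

#4 →J3  (source Se1 imposes e)
#2 →J2  (only one flow-in slot at J3)
#1 →GY1  (0-jn J2 has e-setter on 2)
#5 →I1  (J2: bond 2 brought effort, rest push out)
#0 →GY1  (GY1 both-in/both-out from 1)
#3 →J1  (C1 outputs effort q/C1)
#6 →I2  (J1: bond 3 brought effort, rest push out)

β0 |GY1
β1 |GY1
β2 |J2
β3 |J1
β4 |J3
β5 |I1
β6 |I2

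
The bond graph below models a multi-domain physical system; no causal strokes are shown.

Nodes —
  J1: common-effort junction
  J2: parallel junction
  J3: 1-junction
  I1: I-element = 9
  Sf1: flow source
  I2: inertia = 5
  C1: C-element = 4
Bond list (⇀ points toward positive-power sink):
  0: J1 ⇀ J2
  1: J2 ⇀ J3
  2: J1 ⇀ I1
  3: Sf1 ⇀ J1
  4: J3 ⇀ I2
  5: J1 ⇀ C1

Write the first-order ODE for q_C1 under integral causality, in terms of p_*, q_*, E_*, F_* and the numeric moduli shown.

dq_C1/dt = F_Sf1 - p_I1/9 - p_I2/5

b3 stroke at Sf1  (Sf1 (Sf) sets flow on bond)
b2 stroke at I1  (I1 outputs flow p/I1)
b4 stroke at I2  (I2 outputs flow p/I2)
b1 stroke at J3  (1-jn J3 has f-setter on 4)
b0 stroke at J2  (J2: last free bond brings effort in)
b5 stroke at J1  (closing 0-jn rule on J1)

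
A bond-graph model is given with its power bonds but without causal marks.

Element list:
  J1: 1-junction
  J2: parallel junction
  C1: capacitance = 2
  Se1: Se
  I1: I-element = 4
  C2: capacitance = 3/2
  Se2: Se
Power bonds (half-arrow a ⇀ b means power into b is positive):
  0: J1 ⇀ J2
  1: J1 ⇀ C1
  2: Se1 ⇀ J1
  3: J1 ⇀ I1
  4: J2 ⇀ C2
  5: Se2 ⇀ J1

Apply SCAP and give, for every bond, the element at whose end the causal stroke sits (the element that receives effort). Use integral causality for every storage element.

#2 |J1  (Se1: effort source, stroke at far end)
#5 |J1  (source Se2 imposes e)
#1 |J1  (C1: C, integral causality)
#3 |I1  (I1 outputs flow p/I1)
#0 |J1  (J1 flow already set via bond 3)
#4 |J2  (only one effort-in slot at J2)

β0 |J1
β1 |J1
β2 |J1
β3 |I1
β4 |J2
β5 |J1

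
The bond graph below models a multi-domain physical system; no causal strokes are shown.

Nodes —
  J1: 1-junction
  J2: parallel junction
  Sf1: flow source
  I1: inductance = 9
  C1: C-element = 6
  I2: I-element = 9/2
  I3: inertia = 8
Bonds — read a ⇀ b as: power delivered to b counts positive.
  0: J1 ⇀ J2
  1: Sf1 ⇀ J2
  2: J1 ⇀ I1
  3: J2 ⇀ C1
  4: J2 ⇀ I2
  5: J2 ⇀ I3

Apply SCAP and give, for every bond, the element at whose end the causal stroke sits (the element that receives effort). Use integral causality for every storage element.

#1 stroke at Sf1  (Sf1: flow source, stroke at near end)
#2 stroke at I1  (I1 outputs flow p/I1)
#0 stroke at J1  (J1: bond 2 brought flow, rest push out)
#3 stroke at J2  (C1 outputs effort q/C1)
#4 stroke at I2  (0-jn J2 has e-setter on 3)
#5 stroke at I3  (0-jn J2 has e-setter on 3)

#0 →J1
#1 →Sf1
#2 →I1
#3 →J2
#4 →I2
#5 →I3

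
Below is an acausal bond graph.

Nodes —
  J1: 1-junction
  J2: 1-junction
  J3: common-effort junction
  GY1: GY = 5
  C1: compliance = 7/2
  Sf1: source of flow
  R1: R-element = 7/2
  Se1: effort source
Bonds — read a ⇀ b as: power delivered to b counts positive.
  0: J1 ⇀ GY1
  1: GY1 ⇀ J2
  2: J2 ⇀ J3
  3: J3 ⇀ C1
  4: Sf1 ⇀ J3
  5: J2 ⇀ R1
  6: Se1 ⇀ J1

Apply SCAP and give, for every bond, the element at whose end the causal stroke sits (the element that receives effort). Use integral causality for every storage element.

#4 stroke→Sf1  (Sf1: flow source, stroke at near end)
#6 stroke→J1  (Se1 fixes effort; stroke away)
#0 stroke→GY1  (only one flow-in slot at J1)
#1 stroke→GY1  (GY1 both-in/both-out from 0)
#2 stroke→J2  (J2: bond 1 brought flow, rest push out)
#5 stroke→J2  (J2 flow already set via bond 1)
#3 stroke→J3  (closing 0-jn rule on J3)

bond 0 →GY1
bond 1 →GY1
bond 2 →J2
bond 3 →J3
bond 4 →Sf1
bond 5 →J2
bond 6 →J1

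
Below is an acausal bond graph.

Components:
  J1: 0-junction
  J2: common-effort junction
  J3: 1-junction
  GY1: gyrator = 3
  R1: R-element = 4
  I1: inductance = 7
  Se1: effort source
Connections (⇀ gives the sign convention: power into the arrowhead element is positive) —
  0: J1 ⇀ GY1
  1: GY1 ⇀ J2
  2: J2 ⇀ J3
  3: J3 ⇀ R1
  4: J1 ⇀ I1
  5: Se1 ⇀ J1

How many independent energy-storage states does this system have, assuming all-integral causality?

1  (I1 all integral)

#5 →J1  (Se1 fixes effort; stroke away)
#0 →GY1  (J1: bond 5 brought effort, rest push out)
#4 →I1  (common-e at J1 fixed by 5)
#1 →GY1  (GY GY1: same side as bond 0)
#2 →J2  (J2 needs exactly one e-in)
#3 →J3  (common-f at J3 fixed by 2)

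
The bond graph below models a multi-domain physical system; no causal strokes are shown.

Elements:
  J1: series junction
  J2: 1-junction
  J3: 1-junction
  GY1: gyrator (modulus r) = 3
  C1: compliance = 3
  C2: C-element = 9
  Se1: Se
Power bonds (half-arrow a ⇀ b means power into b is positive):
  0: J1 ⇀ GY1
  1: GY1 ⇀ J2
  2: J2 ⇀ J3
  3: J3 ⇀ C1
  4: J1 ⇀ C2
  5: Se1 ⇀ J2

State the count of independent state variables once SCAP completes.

bond 5 stroke→J2  (Se1 fixes effort; stroke away)
bond 3 stroke→J3  (C1 outputs effort q/C1)
bond 2 stroke→J2  (only one flow-in slot at J3)
bond 1 stroke→GY1  (only one flow-in slot at J2)
bond 0 stroke→GY1  (GY1: gyrator matches bond 1)
bond 4 stroke→J1  (J1: bond 0 brought flow, rest push out)

2  (C1, C2 all integral)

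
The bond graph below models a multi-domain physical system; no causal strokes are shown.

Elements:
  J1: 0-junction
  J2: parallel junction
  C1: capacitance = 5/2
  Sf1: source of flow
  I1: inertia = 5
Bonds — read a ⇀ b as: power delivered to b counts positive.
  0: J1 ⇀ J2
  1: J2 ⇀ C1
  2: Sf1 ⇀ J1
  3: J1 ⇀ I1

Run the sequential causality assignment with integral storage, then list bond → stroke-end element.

bond 2 →Sf1  (Sf1 (Sf) sets flow on bond)
bond 1 →J2  (prefer integral on C1)
bond 0 →J1  (common-e at J2 fixed by 1)
bond 3 →I1  (J1: bond 0 brought effort, rest push out)

#0 stroke at J1
#1 stroke at J2
#2 stroke at Sf1
#3 stroke at I1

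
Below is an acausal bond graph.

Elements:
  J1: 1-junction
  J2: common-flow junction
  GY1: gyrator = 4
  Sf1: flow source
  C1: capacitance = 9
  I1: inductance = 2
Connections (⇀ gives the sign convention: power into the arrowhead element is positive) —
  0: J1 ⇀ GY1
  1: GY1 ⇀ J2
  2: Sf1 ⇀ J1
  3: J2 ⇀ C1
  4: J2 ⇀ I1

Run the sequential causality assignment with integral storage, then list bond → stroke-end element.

#2 |Sf1  (Sf1: flow source, stroke at near end)
#0 |J1  (common-f at J1 fixed by 2)
#1 |J2  (GY GY1: same side as bond 0)
#3 |J2  (C1 outputs effort q/C1)
#4 |I1  (J2: last free bond brings flow in)

b0 stroke→J1
b1 stroke→J2
b2 stroke→Sf1
b3 stroke→J2
b4 stroke→I1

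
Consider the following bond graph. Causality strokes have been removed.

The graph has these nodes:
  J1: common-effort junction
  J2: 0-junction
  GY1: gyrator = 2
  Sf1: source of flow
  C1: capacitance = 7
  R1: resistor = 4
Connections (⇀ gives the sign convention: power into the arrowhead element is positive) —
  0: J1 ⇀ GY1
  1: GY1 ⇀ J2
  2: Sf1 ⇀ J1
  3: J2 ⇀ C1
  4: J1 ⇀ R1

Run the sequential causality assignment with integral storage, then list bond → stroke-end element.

bond 2 stroke at Sf1  (source Sf1 imposes f)
bond 3 stroke at J2  (C1: C, integral causality)
bond 1 stroke at GY1  (0-jn J2 has e-setter on 3)
bond 0 stroke at GY1  (GY1: gyrator matches bond 1)
bond 4 stroke at J1  (only one effort-in slot at J1)

bond 0 →GY1
bond 1 →GY1
bond 2 →Sf1
bond 3 →J2
bond 4 →J1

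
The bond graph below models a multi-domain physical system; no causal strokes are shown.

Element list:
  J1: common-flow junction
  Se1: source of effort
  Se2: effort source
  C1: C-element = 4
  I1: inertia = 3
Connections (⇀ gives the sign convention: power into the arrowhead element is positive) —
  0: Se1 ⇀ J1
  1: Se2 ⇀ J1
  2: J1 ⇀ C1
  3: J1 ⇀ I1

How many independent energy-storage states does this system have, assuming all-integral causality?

β0 stroke→J1  (source Se1 imposes e)
β1 stroke→J1  (Se2 fixes effort; stroke away)
β2 stroke→J1  (C1 integral (e out))
β3 stroke→I1  (J1 needs exactly one f-in)

2  (C1, I1 all integral)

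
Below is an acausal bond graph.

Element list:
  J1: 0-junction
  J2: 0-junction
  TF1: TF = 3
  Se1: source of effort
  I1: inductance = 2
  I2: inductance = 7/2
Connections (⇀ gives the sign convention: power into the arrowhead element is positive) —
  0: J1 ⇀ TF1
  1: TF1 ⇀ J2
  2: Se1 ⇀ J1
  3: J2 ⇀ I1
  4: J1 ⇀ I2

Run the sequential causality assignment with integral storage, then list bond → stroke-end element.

bond 2 |J1  (source Se1 imposes e)
bond 0 |TF1  (0-jn J1 has e-setter on 2)
bond 4 |I2  (0-jn J1 has e-setter on 2)
bond 1 |J2  (through TF1, causality passes straight; one stroke at TF1)
bond 3 |I1  (common-e at J2 fixed by 1)

b0 stroke at TF1
b1 stroke at J2
b2 stroke at J1
b3 stroke at I1
b4 stroke at I2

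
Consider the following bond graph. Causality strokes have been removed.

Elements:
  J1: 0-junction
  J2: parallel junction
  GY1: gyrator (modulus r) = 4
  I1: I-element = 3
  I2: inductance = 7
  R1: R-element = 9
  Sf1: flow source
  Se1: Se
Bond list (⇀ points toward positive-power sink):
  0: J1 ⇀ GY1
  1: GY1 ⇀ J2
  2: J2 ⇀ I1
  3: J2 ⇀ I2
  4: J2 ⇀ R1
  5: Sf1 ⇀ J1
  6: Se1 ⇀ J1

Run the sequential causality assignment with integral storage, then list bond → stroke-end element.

bond 5 stroke at Sf1  (source Sf1 imposes f)
bond 6 stroke at J1  (source Se1 imposes e)
bond 0 stroke at GY1  (J1: bond 6 brought effort, rest push out)
bond 1 stroke at GY1  (through GY1, causality inverts; strokes same side of GY1)
bond 2 stroke at I1  (I1: I, integral causality)
bond 3 stroke at I2  (I2 outputs flow p/I2)
bond 4 stroke at J2  (J2: last free bond brings effort in)

bond 0 |GY1
bond 1 |GY1
bond 2 |I1
bond 3 |I2
bond 4 |J2
bond 5 |Sf1
bond 6 |J1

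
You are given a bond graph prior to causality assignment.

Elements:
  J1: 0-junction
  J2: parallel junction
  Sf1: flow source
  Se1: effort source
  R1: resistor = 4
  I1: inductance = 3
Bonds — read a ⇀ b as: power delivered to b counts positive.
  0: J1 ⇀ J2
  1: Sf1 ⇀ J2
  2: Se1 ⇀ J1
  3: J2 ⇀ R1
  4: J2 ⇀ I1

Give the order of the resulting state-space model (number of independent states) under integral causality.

1  (I1 all integral)

β1 |Sf1  (Sf1 fixes flow; stroke at Sf1)
β2 |J1  (Se1 (Se) sets effort on bond)
β0 |J2  (J1 effort already set via bond 2)
β3 |R1  (J2: bond 0 brought effort, rest push out)
β4 |I1  (0-jn J2 has e-setter on 0)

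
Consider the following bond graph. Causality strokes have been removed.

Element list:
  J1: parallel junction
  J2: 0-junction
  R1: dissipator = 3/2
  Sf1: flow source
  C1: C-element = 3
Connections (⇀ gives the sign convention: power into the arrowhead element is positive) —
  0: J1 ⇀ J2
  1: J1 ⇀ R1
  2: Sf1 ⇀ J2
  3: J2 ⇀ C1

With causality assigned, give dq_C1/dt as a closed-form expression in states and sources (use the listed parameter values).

b2 →Sf1  (Sf1 fixes flow; stroke at Sf1)
b3 →J2  (C1 integral (e out))
b0 →J1  (common-e at J2 fixed by 3)
b1 →R1  (J1 effort already set via bond 0)

dq_C1/dt = F_Sf1 - 2*q_C1/9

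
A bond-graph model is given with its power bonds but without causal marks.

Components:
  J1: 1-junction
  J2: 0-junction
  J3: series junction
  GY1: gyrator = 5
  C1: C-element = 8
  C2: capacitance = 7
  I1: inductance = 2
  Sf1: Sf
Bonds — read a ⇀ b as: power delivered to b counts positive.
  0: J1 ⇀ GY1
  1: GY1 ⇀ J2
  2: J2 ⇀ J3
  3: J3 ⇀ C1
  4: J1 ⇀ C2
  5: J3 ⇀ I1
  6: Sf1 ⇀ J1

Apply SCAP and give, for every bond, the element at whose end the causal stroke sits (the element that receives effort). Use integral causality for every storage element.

b6 stroke→Sf1  (Sf1 (Sf) sets flow on bond)
b0 stroke→J1  (J1: bond 6 brought flow, rest push out)
b4 stroke→J1  (J1 flow already set via bond 6)
b1 stroke→J2  (GY1: gyrator matches bond 0)
b2 stroke→J3  (0-jn J2 has e-setter on 1)
b3 stroke→J3  (C1 outputs effort q/C1)
b5 stroke→I1  (closing 1-jn rule on J3)

bond 0 |J1
bond 1 |J2
bond 2 |J3
bond 3 |J3
bond 4 |J1
bond 5 |I1
bond 6 |Sf1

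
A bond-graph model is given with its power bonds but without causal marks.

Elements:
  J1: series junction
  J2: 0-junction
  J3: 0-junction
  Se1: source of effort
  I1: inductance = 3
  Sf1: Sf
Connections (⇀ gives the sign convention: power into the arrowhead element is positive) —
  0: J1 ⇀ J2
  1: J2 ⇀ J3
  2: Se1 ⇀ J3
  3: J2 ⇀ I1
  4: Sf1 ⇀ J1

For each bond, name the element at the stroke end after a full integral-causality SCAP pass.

b2 stroke at J3  (Se1 (Se) sets effort on bond)
b4 stroke at Sf1  (Sf1 fixes flow; stroke at Sf1)
b0 stroke at J1  (common-f at J1 fixed by 4)
b1 stroke at J2  (J3 effort already set via bond 2)
b3 stroke at I1  (J2: bond 1 brought effort, rest push out)

bond 0 stroke→J1
bond 1 stroke→J2
bond 2 stroke→J3
bond 3 stroke→I1
bond 4 stroke→Sf1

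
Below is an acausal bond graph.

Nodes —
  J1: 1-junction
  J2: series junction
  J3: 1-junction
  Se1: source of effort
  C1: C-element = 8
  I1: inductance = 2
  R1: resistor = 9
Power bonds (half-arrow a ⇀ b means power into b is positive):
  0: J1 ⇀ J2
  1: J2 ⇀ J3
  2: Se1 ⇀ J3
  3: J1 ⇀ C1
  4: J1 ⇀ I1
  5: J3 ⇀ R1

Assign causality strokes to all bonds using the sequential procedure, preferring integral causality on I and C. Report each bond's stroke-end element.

bond 2 →J3  (Se1 fixes effort; stroke away)
bond 3 →J1  (C1 outputs effort q/C1)
bond 4 →I1  (I1 outputs flow p/I1)
bond 0 →J1  (1-jn J1 has f-setter on 4)
bond 1 →J2  (J2 flow already set via bond 0)
bond 5 →J3  (common-f at J3 fixed by 1)

#0 |J1
#1 |J2
#2 |J3
#3 |J1
#4 |I1
#5 |J3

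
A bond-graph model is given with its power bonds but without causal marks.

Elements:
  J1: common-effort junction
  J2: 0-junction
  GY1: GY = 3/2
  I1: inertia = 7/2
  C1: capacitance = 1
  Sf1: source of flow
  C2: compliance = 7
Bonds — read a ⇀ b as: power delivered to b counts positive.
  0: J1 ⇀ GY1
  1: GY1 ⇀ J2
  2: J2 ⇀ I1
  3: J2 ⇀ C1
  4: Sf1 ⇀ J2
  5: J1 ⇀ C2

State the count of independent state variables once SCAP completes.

3  (C1, C2, I1 all integral)

b4 stroke→Sf1  (Sf1 (Sf) sets flow on bond)
b2 stroke→I1  (I1: I, integral causality)
b3 stroke→J2  (C1 integral (e out))
b1 stroke→GY1  (J2: bond 3 brought effort, rest push out)
b0 stroke→GY1  (GY1: gyrator matches bond 1)
b5 stroke→J1  (J1 needs exactly one e-in)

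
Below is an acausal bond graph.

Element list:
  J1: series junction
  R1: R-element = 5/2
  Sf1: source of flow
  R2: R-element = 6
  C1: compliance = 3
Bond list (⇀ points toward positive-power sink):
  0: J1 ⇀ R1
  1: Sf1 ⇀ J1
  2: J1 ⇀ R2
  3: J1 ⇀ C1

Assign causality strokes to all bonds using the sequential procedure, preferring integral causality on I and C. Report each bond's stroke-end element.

#0 |J1
#1 |Sf1
#2 |J1
#3 |J1

b1 stroke at Sf1  (Sf1 (Sf) sets flow on bond)
b0 stroke at J1  (common-f at J1 fixed by 1)
b2 stroke at J1  (common-f at J1 fixed by 1)
b3 stroke at J1  (1-jn J1 has f-setter on 1)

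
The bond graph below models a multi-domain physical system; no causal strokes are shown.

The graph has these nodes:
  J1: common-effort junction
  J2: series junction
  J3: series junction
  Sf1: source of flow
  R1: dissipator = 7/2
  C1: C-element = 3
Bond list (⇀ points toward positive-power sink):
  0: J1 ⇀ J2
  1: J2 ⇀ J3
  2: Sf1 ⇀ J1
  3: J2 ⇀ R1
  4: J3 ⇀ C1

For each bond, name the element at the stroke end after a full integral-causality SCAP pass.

β0 |J1
β1 |J2
β2 |Sf1
β3 |J2
β4 |J3

bond 2 stroke→Sf1  (Sf1: flow source, stroke at near end)
bond 0 stroke→J1  (J1 needs exactly one e-in)
bond 1 stroke→J2  (J2: bond 0 brought flow, rest push out)
bond 3 stroke→J2  (J2: bond 0 brought flow, rest push out)
bond 4 stroke→J3  (J3 flow already set via bond 1)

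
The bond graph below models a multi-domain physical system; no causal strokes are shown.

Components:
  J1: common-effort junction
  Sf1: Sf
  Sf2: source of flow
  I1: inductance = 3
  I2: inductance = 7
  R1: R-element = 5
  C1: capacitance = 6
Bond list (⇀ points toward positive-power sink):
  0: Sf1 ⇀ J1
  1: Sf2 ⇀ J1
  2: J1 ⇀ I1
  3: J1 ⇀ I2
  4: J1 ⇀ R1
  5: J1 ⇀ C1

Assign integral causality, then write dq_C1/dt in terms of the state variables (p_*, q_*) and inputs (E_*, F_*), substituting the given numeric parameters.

bond 0 →Sf1  (Sf1 fixes flow; stroke at Sf1)
bond 1 →Sf2  (Sf2 (Sf) sets flow on bond)
bond 2 →I1  (I1 integral (f out))
bond 3 →I2  (prefer integral on I2)
bond 5 →J1  (C1 outputs effort q/C1)
bond 4 →R1  (common-e at J1 fixed by 5)

dq_C1/dt = F_Sf1 + F_Sf2 - p_I1/3 - p_I2/7 - q_C1/30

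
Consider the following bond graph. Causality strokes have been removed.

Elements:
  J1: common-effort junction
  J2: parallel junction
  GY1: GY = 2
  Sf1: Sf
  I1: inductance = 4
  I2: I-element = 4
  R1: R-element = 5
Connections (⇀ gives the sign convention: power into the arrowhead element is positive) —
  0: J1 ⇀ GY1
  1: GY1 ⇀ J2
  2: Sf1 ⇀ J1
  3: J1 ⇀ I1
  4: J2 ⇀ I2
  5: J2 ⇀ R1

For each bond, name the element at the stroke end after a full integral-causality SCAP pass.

#2 |Sf1  (Sf1 fixes flow; stroke at Sf1)
#3 |I1  (I1: I, integral causality)
#0 |J1  (only one effort-in slot at J1)
#1 |J2  (GY1 both-in/both-out from 0)
#4 |I2  (common-e at J2 fixed by 1)
#5 |R1  (common-e at J2 fixed by 1)

b0 stroke at J1
b1 stroke at J2
b2 stroke at Sf1
b3 stroke at I1
b4 stroke at I2
b5 stroke at R1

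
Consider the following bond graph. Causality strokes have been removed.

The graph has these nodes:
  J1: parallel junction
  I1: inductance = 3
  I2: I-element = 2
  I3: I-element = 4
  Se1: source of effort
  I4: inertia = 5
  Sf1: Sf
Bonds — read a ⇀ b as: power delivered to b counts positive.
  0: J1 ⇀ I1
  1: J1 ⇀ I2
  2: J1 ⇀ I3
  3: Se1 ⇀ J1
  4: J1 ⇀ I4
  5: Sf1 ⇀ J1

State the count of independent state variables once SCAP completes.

bond 3 stroke at J1  (Se1: effort source, stroke at far end)
bond 5 stroke at Sf1  (Sf1 fixes flow; stroke at Sf1)
bond 0 stroke at I1  (J1 effort already set via bond 3)
bond 1 stroke at I2  (0-jn J1 has e-setter on 3)
bond 2 stroke at I3  (J1 effort already set via bond 3)
bond 4 stroke at I4  (J1 effort already set via bond 3)

4  (I1, I2, I3, I4 all integral)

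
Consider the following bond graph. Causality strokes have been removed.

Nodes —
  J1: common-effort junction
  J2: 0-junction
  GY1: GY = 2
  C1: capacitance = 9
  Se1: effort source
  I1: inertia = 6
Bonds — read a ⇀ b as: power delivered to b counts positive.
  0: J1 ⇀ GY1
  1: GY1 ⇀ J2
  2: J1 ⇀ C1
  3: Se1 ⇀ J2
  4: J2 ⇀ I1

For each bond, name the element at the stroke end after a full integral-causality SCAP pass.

#0 stroke→GY1
#1 stroke→GY1
#2 stroke→J1
#3 stroke→J2
#4 stroke→I1

b3 →J2  (Se1 fixes effort; stroke away)
b1 →GY1  (common-e at J2 fixed by 3)
b4 →I1  (J2: bond 3 brought effort, rest push out)
b0 →GY1  (GY1 both-in/both-out from 1)
b2 →J1  (J1: last free bond brings effort in)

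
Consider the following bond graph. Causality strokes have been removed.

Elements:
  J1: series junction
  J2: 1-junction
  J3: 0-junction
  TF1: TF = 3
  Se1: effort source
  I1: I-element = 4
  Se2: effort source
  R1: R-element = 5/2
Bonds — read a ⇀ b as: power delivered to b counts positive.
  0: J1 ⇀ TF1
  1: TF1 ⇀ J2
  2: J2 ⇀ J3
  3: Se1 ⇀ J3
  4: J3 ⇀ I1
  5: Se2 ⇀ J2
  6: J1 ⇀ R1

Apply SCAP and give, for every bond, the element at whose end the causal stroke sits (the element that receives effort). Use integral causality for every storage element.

β0 →J1
β1 →TF1
β2 →J2
β3 →J3
β4 →I1
β5 →J2
β6 →R1

β3 stroke at J3  (Se1: effort source, stroke at far end)
β5 stroke at J2  (Se2 (Se) sets effort on bond)
β2 stroke at J2  (J3: bond 3 brought effort, rest push out)
β4 stroke at I1  (J3 effort already set via bond 3)
β1 stroke at TF1  (closing 1-jn rule on J2)
β0 stroke at J1  (TF TF1: opposite of bond 1)
β6 stroke at R1  (J1: last free bond brings flow in)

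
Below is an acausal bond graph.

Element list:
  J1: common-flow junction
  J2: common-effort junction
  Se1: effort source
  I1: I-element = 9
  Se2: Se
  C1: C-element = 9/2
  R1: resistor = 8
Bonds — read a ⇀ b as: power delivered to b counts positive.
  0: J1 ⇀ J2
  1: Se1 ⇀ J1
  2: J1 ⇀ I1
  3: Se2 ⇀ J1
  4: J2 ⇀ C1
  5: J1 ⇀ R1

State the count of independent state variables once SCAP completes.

2  (C1, I1 all integral)

#1 stroke at J1  (source Se1 imposes e)
#3 stroke at J1  (source Se2 imposes e)
#2 stroke at I1  (I1 integral (f out))
#0 stroke at J1  (J1 flow already set via bond 2)
#5 stroke at J1  (J1: bond 2 brought flow, rest push out)
#4 stroke at J2  (only one effort-in slot at J2)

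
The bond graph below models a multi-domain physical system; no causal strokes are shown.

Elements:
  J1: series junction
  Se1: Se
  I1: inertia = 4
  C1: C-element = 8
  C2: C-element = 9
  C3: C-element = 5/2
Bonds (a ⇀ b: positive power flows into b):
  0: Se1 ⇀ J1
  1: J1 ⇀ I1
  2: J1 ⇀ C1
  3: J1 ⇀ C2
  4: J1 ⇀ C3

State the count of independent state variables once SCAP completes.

β0 |J1  (Se1 fixes effort; stroke away)
β1 |I1  (I1 integral (f out))
β2 |J1  (J1 flow already set via bond 1)
β3 |J1  (J1 flow already set via bond 1)
β4 |J1  (J1: bond 1 brought flow, rest push out)

4  (C1, C2, C3, I1 all integral)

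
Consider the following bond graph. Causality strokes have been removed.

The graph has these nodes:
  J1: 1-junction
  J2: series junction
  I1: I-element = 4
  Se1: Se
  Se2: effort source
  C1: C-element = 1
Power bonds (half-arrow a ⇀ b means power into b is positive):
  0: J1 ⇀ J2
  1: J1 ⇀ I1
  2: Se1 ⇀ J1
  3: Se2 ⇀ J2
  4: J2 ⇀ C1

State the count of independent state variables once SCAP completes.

2  (C1, I1 all integral)

#2 stroke at J1  (Se1 fixes effort; stroke away)
#3 stroke at J2  (source Se2 imposes e)
#1 stroke at I1  (I1: I, integral causality)
#0 stroke at J1  (1-jn J1 has f-setter on 1)
#4 stroke at J2  (1-jn J2 has f-setter on 0)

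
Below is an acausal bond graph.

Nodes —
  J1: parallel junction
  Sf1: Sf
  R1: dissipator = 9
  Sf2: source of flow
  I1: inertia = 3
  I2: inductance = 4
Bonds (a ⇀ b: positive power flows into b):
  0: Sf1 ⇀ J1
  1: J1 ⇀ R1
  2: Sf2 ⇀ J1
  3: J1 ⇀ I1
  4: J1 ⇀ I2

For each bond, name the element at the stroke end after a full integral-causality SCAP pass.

#0 |Sf1  (Sf1 fixes flow; stroke at Sf1)
#2 |Sf2  (Sf2 (Sf) sets flow on bond)
#3 |I1  (prefer integral on I1)
#4 |I2  (I2: I, integral causality)
#1 |J1  (only one effort-in slot at J1)

#0 stroke→Sf1
#1 stroke→J1
#2 stroke→Sf2
#3 stroke→I1
#4 stroke→I2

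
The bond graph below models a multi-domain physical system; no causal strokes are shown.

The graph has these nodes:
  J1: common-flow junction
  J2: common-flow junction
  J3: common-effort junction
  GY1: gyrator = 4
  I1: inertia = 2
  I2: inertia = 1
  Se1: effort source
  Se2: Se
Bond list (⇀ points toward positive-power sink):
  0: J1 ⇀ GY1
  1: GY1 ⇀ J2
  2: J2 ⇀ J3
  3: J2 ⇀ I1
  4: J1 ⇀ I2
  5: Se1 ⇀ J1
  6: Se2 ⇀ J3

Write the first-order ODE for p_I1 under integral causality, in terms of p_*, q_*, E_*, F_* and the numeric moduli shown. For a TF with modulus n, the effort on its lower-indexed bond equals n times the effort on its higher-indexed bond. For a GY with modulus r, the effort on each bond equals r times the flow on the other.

#5 stroke at J1  (Se1 fixes effort; stroke away)
#6 stroke at J3  (Se2 (Se) sets effort on bond)
#2 stroke at J2  (J3: bond 6 brought effort, rest push out)
#3 stroke at I1  (I1 outputs flow p/I1)
#1 stroke at J2  (J2 flow already set via bond 3)
#0 stroke at J1  (GY GY1: same side as bond 1)
#4 stroke at I2  (closing 1-jn rule on J1)

dp_I1/dt = -E_Se2 + 4*p_I2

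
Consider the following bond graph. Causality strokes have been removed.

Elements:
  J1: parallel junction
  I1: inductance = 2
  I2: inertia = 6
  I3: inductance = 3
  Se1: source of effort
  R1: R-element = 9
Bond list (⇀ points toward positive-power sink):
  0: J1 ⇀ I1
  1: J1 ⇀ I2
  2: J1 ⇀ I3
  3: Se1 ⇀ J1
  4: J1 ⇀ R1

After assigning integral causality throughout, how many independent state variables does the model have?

bond 3 |J1  (Se1: effort source, stroke at far end)
bond 0 |I1  (common-e at J1 fixed by 3)
bond 1 |I2  (J1: bond 3 brought effort, rest push out)
bond 2 |I3  (J1 effort already set via bond 3)
bond 4 |R1  (0-jn J1 has e-setter on 3)

3  (I1, I2, I3 all integral)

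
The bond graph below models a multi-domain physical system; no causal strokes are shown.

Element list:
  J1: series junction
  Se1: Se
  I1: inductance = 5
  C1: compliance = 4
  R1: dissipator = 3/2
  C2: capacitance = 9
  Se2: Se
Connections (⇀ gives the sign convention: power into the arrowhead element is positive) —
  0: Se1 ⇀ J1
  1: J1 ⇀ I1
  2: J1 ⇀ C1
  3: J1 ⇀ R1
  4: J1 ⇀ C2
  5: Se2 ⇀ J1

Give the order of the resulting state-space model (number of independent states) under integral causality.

3  (C1, C2, I1 all integral)

b0 stroke→J1  (Se1 (Se) sets effort on bond)
b5 stroke→J1  (Se2: effort source, stroke at far end)
b1 stroke→I1  (I1: I, integral causality)
b2 stroke→J1  (J1 flow already set via bond 1)
b3 stroke→J1  (J1: bond 1 brought flow, rest push out)
b4 stroke→J1  (common-f at J1 fixed by 1)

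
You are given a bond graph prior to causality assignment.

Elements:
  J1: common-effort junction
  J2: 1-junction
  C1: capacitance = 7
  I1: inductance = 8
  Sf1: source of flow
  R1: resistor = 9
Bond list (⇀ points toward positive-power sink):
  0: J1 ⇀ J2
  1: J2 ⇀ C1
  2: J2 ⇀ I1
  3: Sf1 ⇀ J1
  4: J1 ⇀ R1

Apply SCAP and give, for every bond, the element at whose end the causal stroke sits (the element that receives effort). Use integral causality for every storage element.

bond 0 stroke→J2
bond 1 stroke→J2
bond 2 stroke→I1
bond 3 stroke→Sf1
bond 4 stroke→J1

#3 →Sf1  (Sf1 fixes flow; stroke at Sf1)
#1 →J2  (C1 integral (e out))
#2 →I1  (I1: I, integral causality)
#0 →J2  (J2: bond 2 brought flow, rest push out)
#4 →J1  (J1 needs exactly one e-in)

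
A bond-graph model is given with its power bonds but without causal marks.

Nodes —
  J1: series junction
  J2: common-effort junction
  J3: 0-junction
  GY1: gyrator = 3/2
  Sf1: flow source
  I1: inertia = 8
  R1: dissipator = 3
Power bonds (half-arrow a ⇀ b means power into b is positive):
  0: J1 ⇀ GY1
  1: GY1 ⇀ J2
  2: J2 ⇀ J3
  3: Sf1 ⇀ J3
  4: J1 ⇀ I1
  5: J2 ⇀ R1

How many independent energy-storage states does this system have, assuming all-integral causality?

#3 stroke at Sf1  (Sf1 (Sf) sets flow on bond)
#2 stroke at J3  (closing 0-jn rule on J3)
#4 stroke at I1  (I1 integral (f out))
#0 stroke at J1  (J1 flow already set via bond 4)
#1 stroke at J2  (GY GY1: same side as bond 0)
#5 stroke at R1  (common-e at J2 fixed by 1)

1  (I1 all integral)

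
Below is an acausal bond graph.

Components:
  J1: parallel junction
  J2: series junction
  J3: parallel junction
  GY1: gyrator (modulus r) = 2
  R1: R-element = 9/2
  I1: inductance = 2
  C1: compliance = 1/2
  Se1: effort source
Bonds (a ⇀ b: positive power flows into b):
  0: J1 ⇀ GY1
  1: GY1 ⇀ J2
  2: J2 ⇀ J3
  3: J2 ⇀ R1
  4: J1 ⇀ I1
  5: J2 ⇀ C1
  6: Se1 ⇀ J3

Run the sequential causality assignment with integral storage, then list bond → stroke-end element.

bond 0 →J1
bond 1 →J2
bond 2 →J2
bond 3 →R1
bond 4 →I1
bond 5 →J2
bond 6 →J3

b6 stroke at J3  (Se1 (Se) sets effort on bond)
b2 stroke at J2  (J3: bond 6 brought effort, rest push out)
b4 stroke at I1  (I1: I, integral causality)
b0 stroke at J1  (J1: last free bond brings effort in)
b1 stroke at J2  (GY1 both-in/both-out from 0)
b5 stroke at J2  (C1 outputs effort q/C1)
b3 stroke at R1  (J2: last free bond brings flow in)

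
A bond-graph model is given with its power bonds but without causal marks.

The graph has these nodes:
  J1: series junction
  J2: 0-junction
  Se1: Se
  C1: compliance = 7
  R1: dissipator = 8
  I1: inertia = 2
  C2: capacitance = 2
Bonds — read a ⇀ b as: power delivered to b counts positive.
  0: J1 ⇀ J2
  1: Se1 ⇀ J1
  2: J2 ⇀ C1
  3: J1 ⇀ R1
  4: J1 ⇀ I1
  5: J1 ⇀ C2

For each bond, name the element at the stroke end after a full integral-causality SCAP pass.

β0 →J1
β1 →J1
β2 →J2
β3 →J1
β4 →I1
β5 →J1

bond 1 →J1  (Se1: effort source, stroke at far end)
bond 2 →J2  (prefer integral on C1)
bond 0 →J1  (J2 effort already set via bond 2)
bond 4 →I1  (I1: I, integral causality)
bond 3 →J1  (J1 flow already set via bond 4)
bond 5 →J1  (J1 flow already set via bond 4)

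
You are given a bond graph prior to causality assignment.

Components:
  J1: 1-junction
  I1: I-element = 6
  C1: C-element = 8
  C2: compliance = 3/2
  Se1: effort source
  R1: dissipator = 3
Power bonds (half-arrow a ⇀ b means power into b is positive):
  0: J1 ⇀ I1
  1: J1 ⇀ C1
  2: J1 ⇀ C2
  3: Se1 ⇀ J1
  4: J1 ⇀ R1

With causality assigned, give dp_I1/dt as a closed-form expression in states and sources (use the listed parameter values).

dp_I1/dt = E_Se1 - p_I1/2 - q_C1/8 - 2*q_C2/3

β3 →J1  (source Se1 imposes e)
β0 →I1  (I1 outputs flow p/I1)
β1 →J1  (J1 flow already set via bond 0)
β2 →J1  (1-jn J1 has f-setter on 0)
β4 →J1  (J1 flow already set via bond 0)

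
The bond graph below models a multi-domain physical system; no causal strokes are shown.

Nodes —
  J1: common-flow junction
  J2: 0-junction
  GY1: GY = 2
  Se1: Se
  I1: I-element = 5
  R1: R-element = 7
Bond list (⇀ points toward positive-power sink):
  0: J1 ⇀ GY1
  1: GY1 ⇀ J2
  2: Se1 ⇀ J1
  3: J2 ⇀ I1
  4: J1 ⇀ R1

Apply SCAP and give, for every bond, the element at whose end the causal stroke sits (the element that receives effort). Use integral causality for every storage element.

b2 |J1  (Se1: effort source, stroke at far end)
b3 |I1  (I1: I, integral causality)
b1 |J2  (J2 needs exactly one e-in)
b0 |J1  (through GY1, causality inverts; strokes same side of GY1)
b4 |R1  (only one flow-in slot at J1)

b0 |J1
b1 |J2
b2 |J1
b3 |I1
b4 |R1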